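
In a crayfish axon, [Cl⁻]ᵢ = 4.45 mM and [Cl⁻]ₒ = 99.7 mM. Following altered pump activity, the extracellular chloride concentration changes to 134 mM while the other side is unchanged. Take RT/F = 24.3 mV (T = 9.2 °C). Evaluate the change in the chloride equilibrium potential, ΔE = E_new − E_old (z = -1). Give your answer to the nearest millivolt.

-7 mV

E_old = (24.3/-1)·ln(99.7/4.45) = -75.56 mV
E_new = (24.3/-1)·ln(134/4.45) = -82.74 mV
ΔE = -82.74 − (-75.56) = -7.18 mV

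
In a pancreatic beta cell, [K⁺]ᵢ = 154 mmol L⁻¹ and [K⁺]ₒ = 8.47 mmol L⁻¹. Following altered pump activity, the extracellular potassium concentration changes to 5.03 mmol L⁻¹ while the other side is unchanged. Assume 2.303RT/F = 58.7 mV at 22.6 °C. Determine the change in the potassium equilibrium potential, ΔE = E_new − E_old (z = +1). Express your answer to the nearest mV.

E_old = (58.7/1)·log₁₀(8.47/154) = -73.94 mV
E_new = (58.7/1)·log₁₀(5.03/154) = -87.23 mV
ΔE = -87.23 − (-73.94) = -13.28 mV

-13 mV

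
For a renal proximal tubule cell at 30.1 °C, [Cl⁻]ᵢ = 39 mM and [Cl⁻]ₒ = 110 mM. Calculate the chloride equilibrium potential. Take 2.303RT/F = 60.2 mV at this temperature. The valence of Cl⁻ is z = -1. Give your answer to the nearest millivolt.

E = (60.2/z) · log₁₀([Cl⁻]_out/[Cl⁻]_in) with z = -1.
For an anion, dividing by z = -1 reverses the sign.
= (60.2/-1) · log₁₀(110/39) = -60.20 · log₁₀(2.821)
= -60.20 · (0.4503) = -27.11 mV

-27 mV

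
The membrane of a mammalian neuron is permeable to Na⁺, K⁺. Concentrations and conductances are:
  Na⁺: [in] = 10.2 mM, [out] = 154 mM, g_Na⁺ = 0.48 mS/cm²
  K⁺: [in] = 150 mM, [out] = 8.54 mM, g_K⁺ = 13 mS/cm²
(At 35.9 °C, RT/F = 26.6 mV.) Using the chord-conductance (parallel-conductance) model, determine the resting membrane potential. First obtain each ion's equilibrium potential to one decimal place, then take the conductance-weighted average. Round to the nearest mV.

-71 mV

E_Na⁺ = (26.6/1)·ln(154/10.2) = 72.2 mV
E_K⁺ = (26.6/1)·ln(8.54/150) = -76.2 mV
Vm = (Σ gᵢEᵢ)/(Σ gᵢ) = (0.48·72.2 + 13·-76.2) / (0.48 + 13)
= -955.94 / 13.48 = -70.92 mV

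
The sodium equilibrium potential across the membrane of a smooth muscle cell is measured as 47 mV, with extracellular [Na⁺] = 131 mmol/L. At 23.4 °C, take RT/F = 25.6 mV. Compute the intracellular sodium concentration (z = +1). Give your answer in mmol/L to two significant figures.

21 mmol/L

Nernst: E = (25.6/1) · ln([out]/[in]), so ln([out]/[in]) = 47.0 × 1 / 25.6 = 1.8359.
[out]/[in] = e^(1.8359) = 6.271.
[in] = 131 / 6.271 = 20.89 mmol/L.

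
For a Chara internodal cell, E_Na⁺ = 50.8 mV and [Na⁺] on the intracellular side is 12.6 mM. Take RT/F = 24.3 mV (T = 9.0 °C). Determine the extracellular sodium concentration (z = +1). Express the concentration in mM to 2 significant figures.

100 mM

Nernst: E = (24.3/1) · ln([out]/[in]), so ln([out]/[in]) = 50.8 × 1 / 24.3 = 2.0905.
[out]/[in] = e^(2.0905) = 8.089.
[out] = 8.089 × 12.6 = 101.9 mM.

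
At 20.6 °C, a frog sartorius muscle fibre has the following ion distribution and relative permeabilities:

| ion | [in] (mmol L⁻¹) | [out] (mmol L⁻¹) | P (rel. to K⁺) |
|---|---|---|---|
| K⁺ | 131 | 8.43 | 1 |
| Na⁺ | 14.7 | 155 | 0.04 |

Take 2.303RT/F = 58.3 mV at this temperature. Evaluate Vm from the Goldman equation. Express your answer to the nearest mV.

-56 mV

Vm = 58.3 · log₁₀[(Σ P·[cation]ₒ + Σ P·[anion]ᵢ) / (Σ P·[cation]ᵢ + Σ P·[anion]ₒ)]
Numerator = 1×8.43 + 0.04×155 = 14.63
Denominator = 1×131 + 0.04×14.7 = 131.6
Vm = 58.3 · log₁₀(0.11118) = 58.3 × (-0.9540) = -55.62 mV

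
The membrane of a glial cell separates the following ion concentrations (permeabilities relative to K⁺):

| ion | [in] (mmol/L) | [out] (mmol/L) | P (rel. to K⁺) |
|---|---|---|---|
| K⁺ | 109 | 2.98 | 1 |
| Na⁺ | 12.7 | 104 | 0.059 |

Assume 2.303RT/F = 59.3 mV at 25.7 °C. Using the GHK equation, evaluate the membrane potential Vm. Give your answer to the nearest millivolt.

Vm = 59.3 · log₁₀[(Σ P·[cation]ₒ + Σ P·[anion]ᵢ) / (Σ P·[cation]ᵢ + Σ P·[anion]ₒ)]
Numerator = 1×2.98 + 0.059×104 = 9.116
Denominator = 1×109 + 0.059×12.7 = 109.7
Vm = 59.3 · log₁₀(0.083062) = 59.3 × (-1.0806) = -64.08 mV

-64 mV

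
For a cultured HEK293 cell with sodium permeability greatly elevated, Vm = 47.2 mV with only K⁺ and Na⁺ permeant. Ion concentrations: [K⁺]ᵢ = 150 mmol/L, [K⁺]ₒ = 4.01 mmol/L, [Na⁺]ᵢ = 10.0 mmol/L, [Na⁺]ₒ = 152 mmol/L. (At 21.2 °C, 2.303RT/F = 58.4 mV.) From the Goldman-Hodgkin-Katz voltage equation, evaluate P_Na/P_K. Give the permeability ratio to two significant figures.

Let α = P_Na/P_K. GHK: Vm = 58.4·log₁₀[(Kₒ + α·Naₒ)/(Kᵢ + α·Naᵢ)].
10^(Vm/58.4) = 10^(47.2/58.4) = 6.4301
So 6.4301·(Kᵢ + α·Naᵢ) = Kₒ + α·Naₒ → α = (6.4301·150.0 − 4.01) / (152.0 − 6.4301·10.0)
α = (964.5 − 4.01) / (152.0 − 64.3) = 960.5/87.7 = 10.95

11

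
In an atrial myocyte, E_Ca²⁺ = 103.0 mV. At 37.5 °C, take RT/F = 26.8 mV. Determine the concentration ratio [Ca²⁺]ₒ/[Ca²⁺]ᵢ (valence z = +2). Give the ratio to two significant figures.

2200

ln([out]/[in]) = E·z/(26.8) = 103.0 × 2 / 26.8 = 7.6866
[out]/[in] = e^(7.6866) = 2179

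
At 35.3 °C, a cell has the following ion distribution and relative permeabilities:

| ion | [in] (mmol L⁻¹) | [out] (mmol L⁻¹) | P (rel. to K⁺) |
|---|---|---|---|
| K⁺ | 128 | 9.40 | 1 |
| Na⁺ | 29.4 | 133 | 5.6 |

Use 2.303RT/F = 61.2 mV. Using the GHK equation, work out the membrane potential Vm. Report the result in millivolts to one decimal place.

Vm = 61.2 · log₁₀[(Σ P·[cation]ₒ + Σ P·[anion]ᵢ) / (Σ P·[cation]ᵢ + Σ P·[anion]ₒ)]
Numerator = 1×9.40 + 5.6×133 = 754.2
Denominator = 1×128 + 5.6×29.4 = 292.6
Vm = 61.2 · log₁₀(2.5772) = 61.2 × (0.4112) = 25.16 mV

25.2 mV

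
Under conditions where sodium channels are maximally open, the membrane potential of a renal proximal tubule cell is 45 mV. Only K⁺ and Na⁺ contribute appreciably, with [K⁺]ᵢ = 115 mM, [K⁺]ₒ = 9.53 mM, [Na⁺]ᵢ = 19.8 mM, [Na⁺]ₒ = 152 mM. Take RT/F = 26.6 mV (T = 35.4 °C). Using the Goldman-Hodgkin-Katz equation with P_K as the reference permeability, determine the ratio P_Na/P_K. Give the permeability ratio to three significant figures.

Let α = P_Na/P_K. GHK: Vm = 26.6·ln[(Kₒ + α·Naₒ)/(Kᵢ + α·Naᵢ)].
e^(Vm/26.6) = e^(45.0/26.6) = 5.4289
So 5.4289·(Kᵢ + α·Naᵢ) = Kₒ + α·Naₒ → α = (5.4289·115.0 − 9.53) / (152.0 − 5.4289·19.8)
α = (624.3 − 9.53) / (152.0 − 107.5) = 614.8/44.51 = 13.81

13.8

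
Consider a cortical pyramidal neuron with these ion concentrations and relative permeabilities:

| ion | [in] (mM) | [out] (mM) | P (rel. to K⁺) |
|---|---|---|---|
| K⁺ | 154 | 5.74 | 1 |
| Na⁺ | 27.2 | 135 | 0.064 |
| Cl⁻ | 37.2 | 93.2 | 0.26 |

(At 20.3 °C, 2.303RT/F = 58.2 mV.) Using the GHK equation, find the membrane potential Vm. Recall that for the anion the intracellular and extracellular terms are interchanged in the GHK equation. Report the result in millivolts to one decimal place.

Vm = 58.2 · log₁₀[(Σ P·[cation]ₒ + Σ P·[anion]ᵢ) / (Σ P·[cation]ᵢ + Σ P·[anion]ₒ)]
Numerator = 1×5.74 + 0.064×135 + 0.26×37.2 = 24.05
Denominator = 1×154 + 0.064×27.2 + 0.26×93.2 = 180
Vm = 58.2 · log₁₀(0.13364) = 58.2 × (-0.8741) = -50.87 mV

-50.9 mV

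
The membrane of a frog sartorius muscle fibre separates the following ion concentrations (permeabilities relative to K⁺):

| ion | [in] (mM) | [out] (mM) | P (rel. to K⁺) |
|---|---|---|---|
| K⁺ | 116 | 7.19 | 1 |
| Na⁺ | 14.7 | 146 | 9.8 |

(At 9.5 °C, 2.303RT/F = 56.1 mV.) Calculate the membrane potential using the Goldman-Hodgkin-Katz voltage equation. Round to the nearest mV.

Vm = 56.1 · log₁₀[(Σ P·[cation]ₒ + Σ P·[anion]ᵢ) / (Σ P·[cation]ᵢ + Σ P·[anion]ₒ)]
Numerator = 1×7.19 + 9.8×146 = 1438
Denominator = 1×116 + 9.8×14.7 = 260.1
Vm = 56.1 · log₁₀(5.5295) = 56.1 × (0.7427) = 41.66 mV

42 mV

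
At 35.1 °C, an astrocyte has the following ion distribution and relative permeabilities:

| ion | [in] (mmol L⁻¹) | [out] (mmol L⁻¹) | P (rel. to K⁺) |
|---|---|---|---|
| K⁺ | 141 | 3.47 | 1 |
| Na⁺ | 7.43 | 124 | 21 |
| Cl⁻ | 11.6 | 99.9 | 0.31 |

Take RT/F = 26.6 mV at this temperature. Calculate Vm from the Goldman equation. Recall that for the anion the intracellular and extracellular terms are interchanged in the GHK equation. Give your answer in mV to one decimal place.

Vm = 26.6 · ln[(Σ P·[cation]ₒ + Σ P·[anion]ᵢ) / (Σ P·[cation]ᵢ + Σ P·[anion]ₒ)]
Numerator = 1×3.47 + 21×124 + 0.31×11.6 = 2611
Denominator = 1×141 + 21×7.43 + 0.31×99.9 = 328
Vm = 26.6 · ln(7.9606) = 26.6 × (2.0745) = 55.18 mV

55.2 mV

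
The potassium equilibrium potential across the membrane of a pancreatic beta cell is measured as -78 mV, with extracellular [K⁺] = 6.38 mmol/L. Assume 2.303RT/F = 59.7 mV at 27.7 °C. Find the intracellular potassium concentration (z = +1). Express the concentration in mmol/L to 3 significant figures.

Nernst: E = (59.7/1) · log₁₀([out]/[in]), so log₁₀([out]/[in]) = -78.0 × 1 / 59.7 = -1.3065.
[out]/[in] = 10^(-1.3065) = 0.04937.
[in] = 6.38 / 0.04937 = 129.2 mmol/L.

129 mmol/L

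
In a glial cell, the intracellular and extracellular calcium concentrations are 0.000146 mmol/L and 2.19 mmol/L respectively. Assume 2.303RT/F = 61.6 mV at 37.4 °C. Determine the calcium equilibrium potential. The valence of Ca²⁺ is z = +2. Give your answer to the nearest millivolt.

E = (61.6/z) · log₁₀([Ca²⁺]_out/[Ca²⁺]_in) with z = +2.
= (61.6/2) · log₁₀(2.19/0.000146) = 30.80 · log₁₀(1.5e+04)
= 30.80 · (4.1761) = 128.62 mV

129 mV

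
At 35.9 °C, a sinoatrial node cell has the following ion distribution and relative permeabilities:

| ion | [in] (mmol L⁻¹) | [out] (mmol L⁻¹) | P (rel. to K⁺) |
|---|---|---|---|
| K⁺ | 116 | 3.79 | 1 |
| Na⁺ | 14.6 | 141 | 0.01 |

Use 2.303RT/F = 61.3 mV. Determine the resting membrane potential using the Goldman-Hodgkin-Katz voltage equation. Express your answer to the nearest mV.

-83 mV

Vm = 61.3 · log₁₀[(Σ P·[cation]ₒ + Σ P·[anion]ᵢ) / (Σ P·[cation]ᵢ + Σ P·[anion]ₒ)]
Numerator = 1×3.79 + 0.01×141 = 5.2
Denominator = 1×116 + 0.01×14.6 = 116.1
Vm = 61.3 · log₁₀(0.044771) = 61.3 × (-1.3490) = -82.69 mV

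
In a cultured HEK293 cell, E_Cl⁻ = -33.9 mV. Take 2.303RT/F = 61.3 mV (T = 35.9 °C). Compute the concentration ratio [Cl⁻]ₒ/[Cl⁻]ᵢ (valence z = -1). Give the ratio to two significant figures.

3.6

log₁₀([out]/[in]) = E·z/(61.3) = -33.9 × -1 / 61.3 = 0.5530
[out]/[in] = 10^(0.5530) = 3.573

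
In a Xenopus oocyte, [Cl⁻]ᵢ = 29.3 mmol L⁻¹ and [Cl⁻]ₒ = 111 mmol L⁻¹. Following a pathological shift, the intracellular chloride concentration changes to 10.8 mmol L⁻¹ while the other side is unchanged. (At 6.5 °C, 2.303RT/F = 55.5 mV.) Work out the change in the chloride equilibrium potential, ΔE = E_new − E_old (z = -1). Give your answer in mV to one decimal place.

E_old = (55.5/-1)·log₁₀(111/29.3) = -32.10 mV
E_new = (55.5/-1)·log₁₀(111/10.8) = -56.16 mV
ΔE = -56.16 − (-32.10) = -24.06 mV

-24.1 mV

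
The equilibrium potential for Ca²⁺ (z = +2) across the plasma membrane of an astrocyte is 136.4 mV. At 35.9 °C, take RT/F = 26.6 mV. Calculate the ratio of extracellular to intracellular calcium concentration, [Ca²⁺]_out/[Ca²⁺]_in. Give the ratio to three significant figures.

ln([out]/[in]) = E·z/(26.6) = 136.4 × 2 / 26.6 = 10.2556
[out]/[in] = e^(10.2556) = 2.844e+04

28400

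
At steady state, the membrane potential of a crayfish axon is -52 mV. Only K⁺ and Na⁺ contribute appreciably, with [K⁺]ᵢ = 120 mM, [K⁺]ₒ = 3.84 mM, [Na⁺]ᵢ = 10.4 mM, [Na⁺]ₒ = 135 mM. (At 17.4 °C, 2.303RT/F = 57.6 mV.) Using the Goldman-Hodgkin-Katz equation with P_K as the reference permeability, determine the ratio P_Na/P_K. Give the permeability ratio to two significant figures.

0.084

Let α = P_Na/P_K. GHK: Vm = 57.6·log₁₀[(Kₒ + α·Naₒ)/(Kᵢ + α·Naᵢ)].
10^(Vm/57.6) = 10^(-52.0/57.6) = 0.12509
So 0.12509·(Kᵢ + α·Naᵢ) = Kₒ + α·Naₒ → α = (0.12509·120.0 − 3.84) / (135.0 − 0.12509·10.4)
α = (15.01 − 3.84) / (135.0 − 1.301) = 11.17/133.7 = 0.08355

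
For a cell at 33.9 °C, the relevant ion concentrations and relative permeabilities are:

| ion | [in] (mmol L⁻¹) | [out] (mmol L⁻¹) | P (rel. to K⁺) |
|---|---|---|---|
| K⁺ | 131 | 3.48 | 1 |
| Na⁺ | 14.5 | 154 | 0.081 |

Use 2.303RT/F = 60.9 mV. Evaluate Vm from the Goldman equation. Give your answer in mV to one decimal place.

Vm = 60.9 · log₁₀[(Σ P·[cation]ₒ + Σ P·[anion]ᵢ) / (Σ P·[cation]ᵢ + Σ P·[anion]ₒ)]
Numerator = 1×3.48 + 0.081×154 = 15.95
Denominator = 1×131 + 0.081×14.5 = 132.2
Vm = 60.9 · log₁₀(0.1207) = 60.9 × (-0.9183) = -55.92 mV

-55.9 mV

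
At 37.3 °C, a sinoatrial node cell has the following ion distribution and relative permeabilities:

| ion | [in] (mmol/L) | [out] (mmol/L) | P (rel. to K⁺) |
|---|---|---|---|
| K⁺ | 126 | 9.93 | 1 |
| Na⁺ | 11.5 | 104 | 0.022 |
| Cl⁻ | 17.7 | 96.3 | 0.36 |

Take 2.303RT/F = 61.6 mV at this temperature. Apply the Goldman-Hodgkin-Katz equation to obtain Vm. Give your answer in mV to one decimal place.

Vm = 61.6 · log₁₀[(Σ P·[cation]ₒ + Σ P·[anion]ᵢ) / (Σ P·[cation]ᵢ + Σ P·[anion]ₒ)]
Numerator = 1×9.93 + 0.022×104 + 0.36×17.7 = 18.59
Denominator = 1×126 + 0.022×11.5 + 0.36×96.3 = 160.9
Vm = 61.6 · log₁₀(0.11552) = 61.6 × (-0.9373) = -57.74 mV

-57.7 mV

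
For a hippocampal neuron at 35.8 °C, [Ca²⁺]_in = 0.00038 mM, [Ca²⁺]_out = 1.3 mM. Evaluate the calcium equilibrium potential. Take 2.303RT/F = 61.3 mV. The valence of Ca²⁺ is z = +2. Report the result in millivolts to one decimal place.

E = (61.3/z) · log₁₀([Ca²⁺]_out/[Ca²⁺]_in) with z = +2.
= (61.3/2) · log₁₀(1.3/0.00038) = 30.65 · log₁₀(3421)
= 30.65 · (3.5342) = 108.32 mV

108.3 mV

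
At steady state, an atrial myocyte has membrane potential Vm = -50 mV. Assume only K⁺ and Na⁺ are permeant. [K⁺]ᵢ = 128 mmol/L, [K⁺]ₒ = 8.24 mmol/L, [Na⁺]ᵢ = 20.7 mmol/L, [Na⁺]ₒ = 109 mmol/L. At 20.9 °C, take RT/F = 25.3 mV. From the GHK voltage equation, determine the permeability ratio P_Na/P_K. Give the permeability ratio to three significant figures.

0.0895

Let α = P_Na/P_K. GHK: Vm = 25.3·ln[(Kₒ + α·Naₒ)/(Kᵢ + α·Naᵢ)].
e^(Vm/25.3) = e^(-50.0/25.3) = 0.13858
So 0.13858·(Kᵢ + α·Naᵢ) = Kₒ + α·Naₒ → α = (0.13858·128.0 − 8.24) / (109.0 − 0.13858·20.7)
α = (17.74 − 8.24) / (109.0 − 2.869) = 9.499/106.1 = 0.0895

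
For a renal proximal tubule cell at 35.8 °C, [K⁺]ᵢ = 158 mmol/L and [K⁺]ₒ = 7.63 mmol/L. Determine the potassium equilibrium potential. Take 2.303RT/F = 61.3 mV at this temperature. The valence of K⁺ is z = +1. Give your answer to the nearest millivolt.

-81 mV

E = (61.3/z) · log₁₀([K⁺]_out/[K⁺]_in) with z = +1.
= (61.3/1) · log₁₀(7.63/158) = 61.30 · log₁₀(0.04829)
= 61.30 · (-1.3161) = -80.68 mV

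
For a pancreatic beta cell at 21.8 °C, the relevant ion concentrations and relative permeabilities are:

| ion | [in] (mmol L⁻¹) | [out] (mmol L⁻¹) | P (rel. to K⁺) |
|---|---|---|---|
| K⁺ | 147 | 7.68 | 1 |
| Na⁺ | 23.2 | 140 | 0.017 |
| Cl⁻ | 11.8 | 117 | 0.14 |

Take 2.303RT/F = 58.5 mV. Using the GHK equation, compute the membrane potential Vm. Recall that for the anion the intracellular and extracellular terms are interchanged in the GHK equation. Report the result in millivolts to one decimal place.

Vm = 58.5 · log₁₀[(Σ P·[cation]ₒ + Σ P·[anion]ᵢ) / (Σ P·[cation]ᵢ + Σ P·[anion]ₒ)]
Numerator = 1×7.68 + 0.017×140 + 0.14×11.8 = 11.71
Denominator = 1×147 + 0.017×23.2 + 0.14×117 = 163.8
Vm = 58.5 · log₁₀(0.071513) = 58.5 × (-1.1456) = -67.02 mV

-67.0 mV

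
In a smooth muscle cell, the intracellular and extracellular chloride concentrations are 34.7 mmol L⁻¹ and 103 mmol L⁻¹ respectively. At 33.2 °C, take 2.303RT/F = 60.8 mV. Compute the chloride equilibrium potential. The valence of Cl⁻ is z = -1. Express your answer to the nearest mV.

-29 mV

E = (60.8/z) · log₁₀([Cl⁻]_out/[Cl⁻]_in) with z = -1.
For an anion, dividing by z = -1 reverses the sign.
= (60.8/-1) · log₁₀(103/34.7) = -60.80 · log₁₀(2.968)
= -60.80 · (0.4725) = -28.73 mV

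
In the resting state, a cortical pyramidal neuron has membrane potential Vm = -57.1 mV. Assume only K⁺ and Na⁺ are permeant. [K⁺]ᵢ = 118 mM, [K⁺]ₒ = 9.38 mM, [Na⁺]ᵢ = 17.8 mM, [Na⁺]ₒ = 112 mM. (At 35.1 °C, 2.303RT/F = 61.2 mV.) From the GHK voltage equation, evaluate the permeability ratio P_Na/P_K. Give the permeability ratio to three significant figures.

Let α = P_Na/P_K. GHK: Vm = 61.2·log₁₀[(Kₒ + α·Naₒ)/(Kᵢ + α·Naᵢ)].
10^(Vm/61.2) = 10^(-57.1/61.2) = 0.11668
So 0.11668·(Kᵢ + α·Naᵢ) = Kₒ + α·Naₒ → α = (0.11668·118.0 − 9.38) / (112.0 − 0.11668·17.8)
α = (13.77 − 9.38) / (112.0 − 2.077) = 4.388/109.9 = 0.03992

0.0399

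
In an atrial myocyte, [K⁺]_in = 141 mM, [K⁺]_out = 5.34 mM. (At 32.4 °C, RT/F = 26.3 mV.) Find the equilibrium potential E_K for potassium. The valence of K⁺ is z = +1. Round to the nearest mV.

-86 mV

E = (26.3/z) · ln([K⁺]_out/[K⁺]_in) with z = +1.
= (26.3/1) · ln(5.34/141) = 26.30 · ln(0.03787)
= 26.30 · (-3.2735) = -86.09 mV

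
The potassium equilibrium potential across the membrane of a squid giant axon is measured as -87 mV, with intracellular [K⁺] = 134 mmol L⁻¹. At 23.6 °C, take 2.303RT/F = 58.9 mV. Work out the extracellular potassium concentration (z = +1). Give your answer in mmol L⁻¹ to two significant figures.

4.5 mmol L⁻¹

Nernst: E = (58.9/1) · log₁₀([out]/[in]), so log₁₀([out]/[in]) = -87.0 × 1 / 58.9 = -1.4771.
[out]/[in] = 10^(-1.4771) = 0.03334.
[out] = 0.03334 × 134 = 4.467 mmol L⁻¹.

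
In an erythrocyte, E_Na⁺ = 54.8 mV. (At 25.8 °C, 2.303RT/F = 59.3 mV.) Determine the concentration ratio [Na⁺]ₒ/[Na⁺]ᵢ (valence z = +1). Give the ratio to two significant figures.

log₁₀([out]/[in]) = E·z/(59.3) = 54.8 × 1 / 59.3 = 0.9241
[out]/[in] = 10^(0.9241) = 8.397

8.4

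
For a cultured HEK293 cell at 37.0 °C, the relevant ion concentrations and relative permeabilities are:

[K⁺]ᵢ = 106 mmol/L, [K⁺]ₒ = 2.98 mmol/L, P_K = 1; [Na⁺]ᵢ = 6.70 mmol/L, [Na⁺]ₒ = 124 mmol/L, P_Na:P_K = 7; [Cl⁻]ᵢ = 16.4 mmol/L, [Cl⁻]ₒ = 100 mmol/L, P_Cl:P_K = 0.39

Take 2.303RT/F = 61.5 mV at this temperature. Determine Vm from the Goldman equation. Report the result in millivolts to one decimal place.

40.6 mV

Vm = 61.5 · log₁₀[(Σ P·[cation]ₒ + Σ P·[anion]ᵢ) / (Σ P·[cation]ᵢ + Σ P·[anion]ₒ)]
Numerator = 1×2.98 + 7×124 + 0.39×16.4 = 877.4
Denominator = 1×106 + 7×6.70 + 0.39×100 = 191.9
Vm = 61.5 · log₁₀(4.572) = 61.5 × (0.6601) = 40.60 mV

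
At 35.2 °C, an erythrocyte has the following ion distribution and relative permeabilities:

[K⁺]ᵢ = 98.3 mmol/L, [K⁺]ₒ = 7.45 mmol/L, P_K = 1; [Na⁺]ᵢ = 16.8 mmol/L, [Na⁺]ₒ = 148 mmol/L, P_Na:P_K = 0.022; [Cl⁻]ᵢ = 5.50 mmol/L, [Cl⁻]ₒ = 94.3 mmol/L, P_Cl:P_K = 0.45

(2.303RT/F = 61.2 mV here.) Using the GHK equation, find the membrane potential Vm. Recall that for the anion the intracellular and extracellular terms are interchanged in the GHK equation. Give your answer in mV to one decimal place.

Vm = 61.2 · log₁₀[(Σ P·[cation]ₒ + Σ P·[anion]ᵢ) / (Σ P·[cation]ᵢ + Σ P·[anion]ₒ)]
Numerator = 1×7.45 + 0.022×148 + 0.45×5.50 = 13.18
Denominator = 1×98.3 + 0.022×16.8 + 0.45×94.3 = 141.1
Vm = 61.2 · log₁₀(0.093413) = 61.2 × (-1.0296) = -63.01 mV

-63.0 mV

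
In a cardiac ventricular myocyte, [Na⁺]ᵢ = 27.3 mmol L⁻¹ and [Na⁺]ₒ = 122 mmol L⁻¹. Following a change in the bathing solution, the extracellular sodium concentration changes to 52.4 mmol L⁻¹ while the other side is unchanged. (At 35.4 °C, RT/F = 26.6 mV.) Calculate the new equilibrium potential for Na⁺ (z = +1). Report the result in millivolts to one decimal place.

After the shift: [Na⁺]_out = 52.4, [Na⁺]_in = 27.3 mmol L⁻¹.
E_new = (26.6/1)·ln(52.4/27.3) = 26.60 · (0.6520) = 17.34 mV

17.3 mV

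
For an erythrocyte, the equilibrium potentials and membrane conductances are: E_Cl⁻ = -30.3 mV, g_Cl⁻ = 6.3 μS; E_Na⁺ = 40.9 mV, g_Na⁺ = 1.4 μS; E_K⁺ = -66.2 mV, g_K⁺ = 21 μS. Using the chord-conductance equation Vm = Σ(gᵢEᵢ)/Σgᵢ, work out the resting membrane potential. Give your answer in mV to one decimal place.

-53.1 mV

Σ gᵢEᵢ = 6.3·(-30.3) + 1.4·(40.9) + 21·(-66.2) = -1523.83
Σ gᵢ = 6.3 + 1.4 + 21 = 28.7
Vm = -1523.83 / 28.7 = -53.10 mV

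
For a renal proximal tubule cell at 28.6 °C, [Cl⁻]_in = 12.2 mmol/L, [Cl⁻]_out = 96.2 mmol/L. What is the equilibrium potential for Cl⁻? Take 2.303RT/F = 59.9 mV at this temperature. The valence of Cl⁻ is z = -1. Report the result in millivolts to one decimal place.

-53.7 mV

E = (59.9/z) · log₁₀([Cl⁻]_out/[Cl⁻]_in) with z = -1.
For an anion, dividing by z = -1 reverses the sign.
= (59.9/-1) · log₁₀(96.2/12.2) = -59.90 · log₁₀(7.885)
= -59.90 · (0.8968) = -53.72 mV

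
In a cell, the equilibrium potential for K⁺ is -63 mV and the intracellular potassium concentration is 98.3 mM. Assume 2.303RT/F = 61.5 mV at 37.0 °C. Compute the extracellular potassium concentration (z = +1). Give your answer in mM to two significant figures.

Nernst: E = (61.5/1) · log₁₀([out]/[in]), so log₁₀([out]/[in]) = -63.0 × 1 / 61.5 = -1.0244.
[out]/[in] = 10^(-1.0244) = 0.09454.
[out] = 0.09454 × 98.3 = 9.293 mM.

9.3 mM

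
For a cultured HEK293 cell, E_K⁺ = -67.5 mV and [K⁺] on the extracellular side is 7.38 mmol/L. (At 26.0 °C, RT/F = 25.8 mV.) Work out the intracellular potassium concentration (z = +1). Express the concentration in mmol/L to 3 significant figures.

Nernst: E = (25.8/1) · ln([out]/[in]), so ln([out]/[in]) = -67.5 × 1 / 25.8 = -2.6163.
[out]/[in] = e^(-2.6163) = 0.07307.
[in] = 7.38 / 0.07307 = 101 mmol/L.

101 mmol/L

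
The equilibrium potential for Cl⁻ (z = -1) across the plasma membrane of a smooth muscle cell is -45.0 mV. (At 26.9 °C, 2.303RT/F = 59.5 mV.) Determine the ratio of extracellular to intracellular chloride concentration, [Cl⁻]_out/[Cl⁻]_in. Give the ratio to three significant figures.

log₁₀([out]/[in]) = E·z/(59.5) = -45.0 × -1 / 59.5 = 0.7563
[out]/[in] = 10^(0.7563) = 5.706

5.71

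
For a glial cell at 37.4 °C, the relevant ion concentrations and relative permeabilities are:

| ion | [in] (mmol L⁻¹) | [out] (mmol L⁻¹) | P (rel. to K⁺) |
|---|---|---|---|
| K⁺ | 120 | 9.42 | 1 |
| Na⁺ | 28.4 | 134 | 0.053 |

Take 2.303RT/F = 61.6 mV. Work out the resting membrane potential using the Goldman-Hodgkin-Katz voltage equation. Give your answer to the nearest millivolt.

Vm = 61.6 · log₁₀[(Σ P·[cation]ₒ + Σ P·[anion]ᵢ) / (Σ P·[cation]ᵢ + Σ P·[anion]ₒ)]
Numerator = 1×9.42 + 0.053×134 = 16.52
Denominator = 1×120 + 0.053×28.4 = 121.5
Vm = 61.6 · log₁₀(0.13598) = 61.6 × (-0.8665) = -53.38 mV

-53 mV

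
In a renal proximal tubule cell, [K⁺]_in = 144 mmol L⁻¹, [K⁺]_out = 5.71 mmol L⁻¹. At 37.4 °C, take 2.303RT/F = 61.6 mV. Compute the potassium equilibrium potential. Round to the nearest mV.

-86 mV

E = (61.6/z) · log₁₀([K⁺]_out/[K⁺]_in) with z = +1.
= (61.6/1) · log₁₀(5.71/144) = 61.60 · log₁₀(0.03965)
= 61.60 · (-1.4017) = -86.35 mV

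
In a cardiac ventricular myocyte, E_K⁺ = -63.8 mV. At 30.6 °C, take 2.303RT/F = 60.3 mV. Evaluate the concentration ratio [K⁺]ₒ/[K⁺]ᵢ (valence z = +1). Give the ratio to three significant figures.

log₁₀([out]/[in]) = E·z/(60.3) = -63.8 × 1 / 60.3 = -1.0580
[out]/[in] = 10^(-1.0580) = 0.08749

0.0875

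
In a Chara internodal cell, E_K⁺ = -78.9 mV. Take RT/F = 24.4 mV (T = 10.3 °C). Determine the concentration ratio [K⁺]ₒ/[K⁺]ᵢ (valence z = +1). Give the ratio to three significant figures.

0.0394

ln([out]/[in]) = E·z/(24.4) = -78.9 × 1 / 24.4 = -3.2336
[out]/[in] = e^(-3.2336) = 0.03942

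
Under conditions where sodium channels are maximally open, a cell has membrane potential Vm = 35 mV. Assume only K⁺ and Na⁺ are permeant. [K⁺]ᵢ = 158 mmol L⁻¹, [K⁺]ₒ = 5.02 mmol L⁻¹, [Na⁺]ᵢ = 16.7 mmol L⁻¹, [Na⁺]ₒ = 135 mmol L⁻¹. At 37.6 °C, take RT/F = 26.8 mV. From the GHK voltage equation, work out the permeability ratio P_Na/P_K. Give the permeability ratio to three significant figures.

Let α = P_Na/P_K. GHK: Vm = 26.8·ln[(Kₒ + α·Naₒ)/(Kᵢ + α·Naᵢ)].
e^(Vm/26.8) = e^(35.0/26.8) = 3.6913
So 3.6913·(Kᵢ + α·Naᵢ) = Kₒ + α·Naₒ → α = (3.6913·158.0 − 5.02) / (135.0 − 3.6913·16.7)
α = (583.2 − 5.02) / (135.0 − 61.64) = 578.2/73.36 = 7.882

7.88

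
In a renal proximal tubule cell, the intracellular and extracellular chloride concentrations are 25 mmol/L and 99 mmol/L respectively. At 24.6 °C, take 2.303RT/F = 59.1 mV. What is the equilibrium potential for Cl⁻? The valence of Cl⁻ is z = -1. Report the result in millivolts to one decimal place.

E = (59.1/z) · log₁₀([Cl⁻]_out/[Cl⁻]_in) with z = -1.
For an anion, dividing by z = -1 reverses the sign.
= (59.1/-1) · log₁₀(99/25) = -59.10 · log₁₀(3.96)
= -59.10 · (0.5977) = -35.32 mV

-35.3 mV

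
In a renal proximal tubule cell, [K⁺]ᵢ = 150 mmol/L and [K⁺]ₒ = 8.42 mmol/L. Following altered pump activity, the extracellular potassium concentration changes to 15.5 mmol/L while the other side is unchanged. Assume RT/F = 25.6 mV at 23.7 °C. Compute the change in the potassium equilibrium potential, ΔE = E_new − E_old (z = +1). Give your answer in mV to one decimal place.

E_old = (25.6/1)·ln(8.42/150) = -73.73 mV
E_new = (25.6/1)·ln(15.5/150) = -58.11 mV
ΔE = -58.11 − (-73.73) = 15.62 mV

15.6 mV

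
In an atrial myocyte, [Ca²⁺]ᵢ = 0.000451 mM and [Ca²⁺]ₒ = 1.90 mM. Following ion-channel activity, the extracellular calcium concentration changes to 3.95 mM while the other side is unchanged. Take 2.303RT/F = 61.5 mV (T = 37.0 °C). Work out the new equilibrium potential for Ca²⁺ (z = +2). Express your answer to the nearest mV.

After the shift: [Ca²⁺]_out = 3.95, [Ca²⁺]_in = 0.000451 mM.
E_new = (61.5/2)·log₁₀(3.95/0.000451) = 30.75 · (3.9424) = 121.23 mV

121 mV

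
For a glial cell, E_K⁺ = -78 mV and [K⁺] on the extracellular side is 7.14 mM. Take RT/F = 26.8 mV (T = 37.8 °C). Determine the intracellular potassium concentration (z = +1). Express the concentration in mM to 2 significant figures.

130 mM

Nernst: E = (26.8/1) · ln([out]/[in]), so ln([out]/[in]) = -78.0 × 1 / 26.8 = -2.9104.
[out]/[in] = e^(-2.9104) = 0.05445.
[in] = 7.14 / 0.05445 = 131.1 mM.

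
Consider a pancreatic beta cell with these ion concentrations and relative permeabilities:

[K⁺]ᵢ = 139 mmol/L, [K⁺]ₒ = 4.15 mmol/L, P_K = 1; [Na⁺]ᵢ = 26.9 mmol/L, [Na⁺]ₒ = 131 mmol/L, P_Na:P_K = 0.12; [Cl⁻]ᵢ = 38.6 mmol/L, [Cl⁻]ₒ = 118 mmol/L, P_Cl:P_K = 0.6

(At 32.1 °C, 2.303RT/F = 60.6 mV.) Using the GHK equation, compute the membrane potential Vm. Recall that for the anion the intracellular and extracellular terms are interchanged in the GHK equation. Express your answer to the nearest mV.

Vm = 60.6 · log₁₀[(Σ P·[cation]ₒ + Σ P·[anion]ᵢ) / (Σ P·[cation]ᵢ + Σ P·[anion]ₒ)]
Numerator = 1×4.15 + 0.12×131 + 0.6×38.6 = 43.03
Denominator = 1×139 + 0.12×26.9 + 0.6×118 = 213
Vm = 60.6 · log₁₀(0.20199) = 60.6 × (-0.6947) = -42.10 mV

-42 mV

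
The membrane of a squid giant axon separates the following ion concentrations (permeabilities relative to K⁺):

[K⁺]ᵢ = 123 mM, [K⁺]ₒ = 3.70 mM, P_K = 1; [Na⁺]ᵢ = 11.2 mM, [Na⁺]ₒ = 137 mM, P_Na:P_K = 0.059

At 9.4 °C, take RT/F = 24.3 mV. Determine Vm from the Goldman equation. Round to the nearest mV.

-57 mV

Vm = 24.3 · ln[(Σ P·[cation]ₒ + Σ P·[anion]ᵢ) / (Σ P·[cation]ᵢ + Σ P·[anion]ₒ)]
Numerator = 1×3.70 + 0.059×137 = 11.78
Denominator = 1×123 + 0.059×11.2 = 123.7
Vm = 24.3 · ln(0.095285) = 24.3 × (-2.3509) = -57.13 mV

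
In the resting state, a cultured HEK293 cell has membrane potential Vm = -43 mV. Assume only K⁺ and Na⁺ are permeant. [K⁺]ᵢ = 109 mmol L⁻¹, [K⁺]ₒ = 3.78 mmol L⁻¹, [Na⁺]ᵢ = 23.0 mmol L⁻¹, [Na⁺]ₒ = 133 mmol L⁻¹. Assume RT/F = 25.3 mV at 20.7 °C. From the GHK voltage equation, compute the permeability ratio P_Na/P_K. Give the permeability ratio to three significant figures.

0.125

Let α = P_Na/P_K. GHK: Vm = 25.3·ln[(Kₒ + α·Naₒ)/(Kᵢ + α·Naᵢ)].
e^(Vm/25.3) = e^(-43.0/25.3) = 0.18276
So 0.18276·(Kᵢ + α·Naᵢ) = Kₒ + α·Naₒ → α = (0.18276·109.0 − 3.78) / (133.0 − 0.18276·23.0)
α = (19.92 − 3.78) / (133.0 − 4.203) = 16.14/128.8 = 0.1253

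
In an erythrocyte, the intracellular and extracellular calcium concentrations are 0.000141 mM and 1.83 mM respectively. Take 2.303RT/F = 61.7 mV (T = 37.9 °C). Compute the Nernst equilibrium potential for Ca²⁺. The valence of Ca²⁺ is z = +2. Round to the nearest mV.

127 mV

E = (61.7/z) · log₁₀([Ca²⁺]_out/[Ca²⁺]_in) with z = +2.
= (61.7/2) · log₁₀(1.83/0.000141) = 30.85 · log₁₀(1.298e+04)
= 30.85 · (4.1132) = 126.89 mV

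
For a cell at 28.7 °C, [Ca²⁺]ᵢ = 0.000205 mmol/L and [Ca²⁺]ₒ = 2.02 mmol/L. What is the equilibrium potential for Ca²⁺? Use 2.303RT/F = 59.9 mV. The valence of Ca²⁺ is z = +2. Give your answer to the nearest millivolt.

E = (59.9/z) · log₁₀([Ca²⁺]_out/[Ca²⁺]_in) with z = +2.
= (59.9/2) · log₁₀(2.02/0.000205) = 29.95 · log₁₀(9854)
= 29.95 · (3.9936) = 119.61 mV

120 mV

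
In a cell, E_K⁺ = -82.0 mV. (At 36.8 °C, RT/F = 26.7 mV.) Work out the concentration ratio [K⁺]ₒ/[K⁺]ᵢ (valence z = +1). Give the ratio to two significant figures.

0.046

ln([out]/[in]) = E·z/(26.7) = -82.0 × 1 / 26.7 = -3.0712
[out]/[in] = e^(-3.0712) = 0.04637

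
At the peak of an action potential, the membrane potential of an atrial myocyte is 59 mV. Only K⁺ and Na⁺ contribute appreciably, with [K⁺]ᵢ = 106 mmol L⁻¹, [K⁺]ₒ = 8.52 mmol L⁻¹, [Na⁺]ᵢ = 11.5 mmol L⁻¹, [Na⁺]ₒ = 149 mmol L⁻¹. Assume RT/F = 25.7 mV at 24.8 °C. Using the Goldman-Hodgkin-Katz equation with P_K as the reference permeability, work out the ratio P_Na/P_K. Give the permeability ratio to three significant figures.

Let α = P_Na/P_K. GHK: Vm = 25.7·ln[(Kₒ + α·Naₒ)/(Kᵢ + α·Naᵢ)].
e^(Vm/25.7) = e^(59.0/25.7) = 9.9316
So 9.9316·(Kᵢ + α·Naᵢ) = Kₒ + α·Naₒ → α = (9.9316·106.0 − 8.52) / (149.0 − 9.9316·11.5)
α = (1053 − 8.52) / (149.0 − 114.2) = 1044/34.79 = 30.02

30.0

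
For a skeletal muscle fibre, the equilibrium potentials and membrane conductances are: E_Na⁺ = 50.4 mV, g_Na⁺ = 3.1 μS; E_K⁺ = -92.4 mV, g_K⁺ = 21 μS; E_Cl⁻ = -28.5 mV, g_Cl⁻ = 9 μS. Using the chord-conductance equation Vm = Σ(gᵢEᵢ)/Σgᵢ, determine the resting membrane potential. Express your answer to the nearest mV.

-62 mV

Σ gᵢEᵢ = 3.1·(50.4) + 21·(-92.4) + 9·(-28.5) = -2040.66
Σ gᵢ = 3.1 + 21 + 9 = 33.1
Vm = -2040.66 / 33.1 = -61.65 mV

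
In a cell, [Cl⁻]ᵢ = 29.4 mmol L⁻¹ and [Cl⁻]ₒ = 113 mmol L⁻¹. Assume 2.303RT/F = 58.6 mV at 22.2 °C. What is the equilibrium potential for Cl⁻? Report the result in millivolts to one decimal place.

E = (58.6/z) · log₁₀([Cl⁻]_out/[Cl⁻]_in) with z = -1.
For an anion, dividing by z = -1 reverses the sign.
= (58.6/-1) · log₁₀(113/29.4) = -58.60 · log₁₀(3.844)
= -58.60 · (0.5847) = -34.27 mV

-34.3 mV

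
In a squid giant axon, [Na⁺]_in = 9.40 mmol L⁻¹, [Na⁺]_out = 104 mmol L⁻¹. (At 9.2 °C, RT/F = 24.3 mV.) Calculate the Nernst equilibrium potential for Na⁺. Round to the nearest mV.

E = (24.3/z) · ln([Na⁺]_out/[Na⁺]_in) with z = +1.
= (24.3/1) · ln(104/9.40) = 24.30 · ln(11.06)
= 24.30 · (2.4037) = 58.41 mV

58 mV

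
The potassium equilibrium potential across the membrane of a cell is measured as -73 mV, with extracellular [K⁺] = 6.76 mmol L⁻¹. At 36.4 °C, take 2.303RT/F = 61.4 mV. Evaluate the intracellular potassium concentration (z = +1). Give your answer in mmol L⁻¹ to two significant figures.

100 mmol L⁻¹

Nernst: E = (61.4/1) · log₁₀([out]/[in]), so log₁₀([out]/[in]) = -73.0 × 1 / 61.4 = -1.1889.
[out]/[in] = 10^(-1.1889) = 0.06473.
[in] = 6.76 / 0.06473 = 104.4 mmol L⁻¹.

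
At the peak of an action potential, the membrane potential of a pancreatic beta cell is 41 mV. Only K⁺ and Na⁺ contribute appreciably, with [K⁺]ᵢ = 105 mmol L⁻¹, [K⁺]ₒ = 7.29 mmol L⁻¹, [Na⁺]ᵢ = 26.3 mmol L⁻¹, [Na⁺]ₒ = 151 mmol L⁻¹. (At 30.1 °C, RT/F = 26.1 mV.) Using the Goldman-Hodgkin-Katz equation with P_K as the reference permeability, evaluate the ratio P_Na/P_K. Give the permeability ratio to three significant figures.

20.3

Let α = P_Na/P_K. GHK: Vm = 26.1·ln[(Kₒ + α·Naₒ)/(Kᵢ + α·Naᵢ)].
e^(Vm/26.1) = e^(41.0/26.1) = 4.8109
So 4.8109·(Kᵢ + α·Naᵢ) = Kₒ + α·Naₒ → α = (4.8109·105.0 − 7.29) / (151.0 − 4.8109·26.3)
α = (505.1 − 7.29) / (151.0 − 126.5) = 497.9/24.47 = 20.34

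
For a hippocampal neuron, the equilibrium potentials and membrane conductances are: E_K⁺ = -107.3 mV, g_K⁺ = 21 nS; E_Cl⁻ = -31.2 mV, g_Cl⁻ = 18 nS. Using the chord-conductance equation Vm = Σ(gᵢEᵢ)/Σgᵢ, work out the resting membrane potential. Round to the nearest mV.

Σ gᵢEᵢ = 21·(-107.3) + 18·(-31.2) = -2814.90
Σ gᵢ = 21 + 18 = 39
Vm = -2814.90 / 39 = -72.18 mV

-72 mV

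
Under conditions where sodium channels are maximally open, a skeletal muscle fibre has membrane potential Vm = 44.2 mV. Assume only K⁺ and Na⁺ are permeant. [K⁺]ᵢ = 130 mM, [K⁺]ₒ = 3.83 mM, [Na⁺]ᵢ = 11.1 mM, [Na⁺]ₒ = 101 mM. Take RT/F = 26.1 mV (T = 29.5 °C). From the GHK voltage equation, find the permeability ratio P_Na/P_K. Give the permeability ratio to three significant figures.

Let α = P_Na/P_K. GHK: Vm = 26.1·ln[(Kₒ + α·Naₒ)/(Kᵢ + α·Naᵢ)].
e^(Vm/26.1) = e^(44.2/26.1) = 5.4384
So 5.4384·(Kᵢ + α·Naᵢ) = Kₒ + α·Naₒ → α = (5.4384·130.0 − 3.83) / (101.0 − 5.4384·11.1)
α = (707 − 3.83) / (101.0 − 60.37) = 703.2/40.63 = 17.3

17.3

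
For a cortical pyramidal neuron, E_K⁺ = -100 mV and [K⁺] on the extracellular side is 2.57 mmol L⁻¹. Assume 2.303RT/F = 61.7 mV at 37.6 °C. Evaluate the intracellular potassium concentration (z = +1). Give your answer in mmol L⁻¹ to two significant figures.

Nernst: E = (61.7/1) · log₁₀([out]/[in]), so log₁₀([out]/[in]) = -100.0 × 1 / 61.7 = -1.6207.
[out]/[in] = 10^(-1.6207) = 0.02395.
[in] = 2.57 / 0.02395 = 107.3 mmol L⁻¹.

110 mmol L⁻¹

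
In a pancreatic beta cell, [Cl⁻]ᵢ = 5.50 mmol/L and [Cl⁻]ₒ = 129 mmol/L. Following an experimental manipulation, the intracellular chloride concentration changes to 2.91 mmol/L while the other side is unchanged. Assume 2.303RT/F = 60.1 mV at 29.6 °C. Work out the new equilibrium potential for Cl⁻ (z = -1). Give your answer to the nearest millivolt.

After the shift: [Cl⁻]_out = 129, [Cl⁻]_in = 2.91 mmol/L.
E_new = (60.1/-1)·log₁₀(129/2.91) = -60.10 · (1.6467) = -98.97 mV

-99 mV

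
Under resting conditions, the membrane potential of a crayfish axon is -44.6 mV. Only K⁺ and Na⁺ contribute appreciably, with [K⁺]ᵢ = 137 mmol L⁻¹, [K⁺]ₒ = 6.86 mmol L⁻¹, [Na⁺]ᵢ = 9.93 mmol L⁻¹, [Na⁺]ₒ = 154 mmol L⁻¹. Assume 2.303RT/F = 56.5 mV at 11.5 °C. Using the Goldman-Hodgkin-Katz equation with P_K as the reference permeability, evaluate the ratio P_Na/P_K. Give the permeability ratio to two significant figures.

Let α = P_Na/P_K. GHK: Vm = 56.5·log₁₀[(Kₒ + α·Naₒ)/(Kᵢ + α·Naᵢ)].
10^(Vm/56.5) = 10^(-44.6/56.5) = 0.16241
So 0.16241·(Kᵢ + α·Naᵢ) = Kₒ + α·Naₒ → α = (0.16241·137.0 − 6.86) / (154.0 − 0.16241·9.93)
α = (22.25 − 6.86) / (154.0 − 1.613) = 15.39/152.4 = 0.101

0.10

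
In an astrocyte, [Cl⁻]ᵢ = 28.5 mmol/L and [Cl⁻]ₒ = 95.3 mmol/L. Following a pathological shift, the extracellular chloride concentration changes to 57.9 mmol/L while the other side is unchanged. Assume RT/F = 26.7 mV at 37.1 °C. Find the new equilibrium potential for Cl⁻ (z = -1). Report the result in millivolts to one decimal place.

-18.9 mV

After the shift: [Cl⁻]_out = 57.9, [Cl⁻]_in = 28.5 mmol/L.
E_new = (26.7/-1)·ln(57.9/28.5) = -26.70 · (0.7088) = -18.93 mV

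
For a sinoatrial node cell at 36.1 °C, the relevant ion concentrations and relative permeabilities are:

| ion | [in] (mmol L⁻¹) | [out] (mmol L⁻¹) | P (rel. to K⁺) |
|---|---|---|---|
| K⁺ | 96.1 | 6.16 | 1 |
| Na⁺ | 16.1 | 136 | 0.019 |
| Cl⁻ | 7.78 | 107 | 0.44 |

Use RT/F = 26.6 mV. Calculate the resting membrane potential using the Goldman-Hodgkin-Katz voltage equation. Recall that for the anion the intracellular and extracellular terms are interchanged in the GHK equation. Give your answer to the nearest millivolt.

-66 mV

Vm = 26.6 · ln[(Σ P·[cation]ₒ + Σ P·[anion]ᵢ) / (Σ P·[cation]ᵢ + Σ P·[anion]ₒ)]
Numerator = 1×6.16 + 0.019×136 + 0.44×7.78 = 12.17
Denominator = 1×96.1 + 0.019×16.1 + 0.44×107 = 143.5
Vm = 26.6 · ln(0.084797) = 26.6 × (-2.4675) = -65.64 mV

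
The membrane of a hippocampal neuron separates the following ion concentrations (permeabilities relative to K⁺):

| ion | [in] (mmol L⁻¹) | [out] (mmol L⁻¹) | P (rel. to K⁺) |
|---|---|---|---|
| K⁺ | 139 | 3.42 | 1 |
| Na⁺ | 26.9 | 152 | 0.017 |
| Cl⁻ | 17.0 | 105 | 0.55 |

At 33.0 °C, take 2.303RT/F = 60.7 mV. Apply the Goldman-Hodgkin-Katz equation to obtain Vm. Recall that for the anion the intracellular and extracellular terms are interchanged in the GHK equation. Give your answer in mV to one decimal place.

Vm = 60.7 · log₁₀[(Σ P·[cation]ₒ + Σ P·[anion]ᵢ) / (Σ P·[cation]ᵢ + Σ P·[anion]ₒ)]
Numerator = 1×3.42 + 0.017×152 + 0.55×17.0 = 15.35
Denominator = 1×139 + 0.017×26.9 + 0.55×105 = 197.2
Vm = 60.7 · log₁₀(0.077857) = 60.7 × (-1.1087) = -67.30 mV

-67.3 mV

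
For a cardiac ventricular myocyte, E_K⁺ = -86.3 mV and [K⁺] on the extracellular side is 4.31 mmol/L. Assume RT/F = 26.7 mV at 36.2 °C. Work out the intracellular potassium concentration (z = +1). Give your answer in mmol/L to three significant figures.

109 mmol/L

Nernst: E = (26.7/1) · ln([out]/[in]), so ln([out]/[in]) = -86.3 × 1 / 26.7 = -3.2322.
[out]/[in] = e^(-3.2322) = 0.03947.
[in] = 4.31 / 0.03947 = 109.2 mmol/L.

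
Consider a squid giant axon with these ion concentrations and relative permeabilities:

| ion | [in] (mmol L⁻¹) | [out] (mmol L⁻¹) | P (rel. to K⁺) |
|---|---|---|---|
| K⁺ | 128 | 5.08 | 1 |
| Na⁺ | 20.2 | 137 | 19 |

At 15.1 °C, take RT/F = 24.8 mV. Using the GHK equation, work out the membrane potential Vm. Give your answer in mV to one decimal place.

40.4 mV

Vm = 24.8 · ln[(Σ P·[cation]ₒ + Σ P·[anion]ᵢ) / (Σ P·[cation]ᵢ + Σ P·[anion]ₒ)]
Numerator = 1×5.08 + 19×137 = 2608
Denominator = 1×128 + 19×20.2 = 511.8
Vm = 24.8 · ln(5.0959) = 24.8 × (1.6284) = 40.39 mV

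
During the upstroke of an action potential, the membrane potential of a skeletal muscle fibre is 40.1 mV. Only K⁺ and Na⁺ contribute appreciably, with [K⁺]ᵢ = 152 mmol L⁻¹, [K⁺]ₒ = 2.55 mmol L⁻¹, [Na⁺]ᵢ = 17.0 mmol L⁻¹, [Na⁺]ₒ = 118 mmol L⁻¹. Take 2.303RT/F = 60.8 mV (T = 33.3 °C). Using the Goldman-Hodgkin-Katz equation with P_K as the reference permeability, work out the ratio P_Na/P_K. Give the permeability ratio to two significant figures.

17

Let α = P_Na/P_K. GHK: Vm = 60.8·log₁₀[(Kₒ + α·Naₒ)/(Kᵢ + α·Naᵢ)].
10^(Vm/60.8) = 10^(40.1/60.8) = 4.566
So 4.566·(Kᵢ + α·Naᵢ) = Kₒ + α·Naₒ → α = (4.566·152.0 − 2.55) / (118.0 − 4.566·17.0)
α = (694 − 2.55) / (118.0 − 77.62) = 691.5/40.38 = 17.13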